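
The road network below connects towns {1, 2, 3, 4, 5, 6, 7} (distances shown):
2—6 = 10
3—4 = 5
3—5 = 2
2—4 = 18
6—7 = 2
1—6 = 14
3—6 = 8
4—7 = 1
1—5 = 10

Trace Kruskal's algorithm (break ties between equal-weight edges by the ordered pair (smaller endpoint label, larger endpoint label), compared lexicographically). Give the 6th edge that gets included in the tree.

2-6

Sort edges by weight, then run Kruskal:
4—7 (1): add. Components now {1} {2} {3} {4,7} {5} {6}
3—5 (2): add. Components now {1} {2} {3,5} {4,7} {6}
6—7 (2): add. Components now {1} {2} {3,5} {4,6,7}
3—4 (5): add. Components now {1} {2} {3,4,5,6,7}
3—6 (8): skip — 3 and 6 already connected.
1—5 (10): add. Components now {1,3,4,5,6,7} {2}
2—6 (10): add. Components now {1,2,3,4,5,6,7}
The 6th edge added is 2—6.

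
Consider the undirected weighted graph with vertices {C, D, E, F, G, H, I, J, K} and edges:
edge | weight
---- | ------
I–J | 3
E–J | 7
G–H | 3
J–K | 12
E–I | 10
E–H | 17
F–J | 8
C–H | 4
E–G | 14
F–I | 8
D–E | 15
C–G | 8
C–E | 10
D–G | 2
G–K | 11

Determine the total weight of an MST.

48

Kruskal's algorithm — process edges by increasing weight (ties by edge label):
D–G (2): add — endpoints in different components.
G–H (3): add — endpoints in different components.
I–J (3): add — endpoints in different components.
C–H (4): add — endpoints in different components.
E–J (7): add — endpoints in different components.
C–G (8): skip — C and G already connected.
F–I (8): add — endpoints in different components.
F–J (8): skip — F and J already connected.
C–E (10): add — endpoints in different components.
E–I (10): skip — E and I already connected.
G–K (11): add — endpoints in different components.
MST edges: D–G, G–H, I–J, C–H, E–J, F–I, C–E, G–K; total weight 2+3+3+4+7+8+10+11 = 48.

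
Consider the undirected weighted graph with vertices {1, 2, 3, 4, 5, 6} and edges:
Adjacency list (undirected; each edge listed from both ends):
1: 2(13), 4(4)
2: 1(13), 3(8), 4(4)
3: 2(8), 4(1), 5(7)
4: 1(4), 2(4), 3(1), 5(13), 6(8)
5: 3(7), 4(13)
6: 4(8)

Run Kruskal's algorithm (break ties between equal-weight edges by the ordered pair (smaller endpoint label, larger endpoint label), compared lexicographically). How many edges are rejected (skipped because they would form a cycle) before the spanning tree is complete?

Kruskal: consider edges lightest-first.
3 4 (1): add — endpoints in different components.
1 4 (4): add — endpoints in different components.
2 4 (4): add — endpoints in different components.
3 5 (7): add — endpoints in different components.
2 3 (8): skip — 2 and 3 already connected.
4 6 (8): add — endpoints in different components.
Edges rejected before the tree was complete: 1.

1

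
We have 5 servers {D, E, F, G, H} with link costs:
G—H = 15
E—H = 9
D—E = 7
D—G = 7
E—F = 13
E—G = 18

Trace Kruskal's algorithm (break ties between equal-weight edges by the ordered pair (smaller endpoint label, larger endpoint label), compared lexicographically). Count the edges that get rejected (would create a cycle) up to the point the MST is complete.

Sort edges by weight, then run Kruskal:
D—E (7): add — endpoints in different components.
D—G (7): add — endpoints in different components.
E—H (9): add — endpoints in different components.
E—F (13): add — endpoints in different components.
Edges rejected before the tree was complete: 0.

0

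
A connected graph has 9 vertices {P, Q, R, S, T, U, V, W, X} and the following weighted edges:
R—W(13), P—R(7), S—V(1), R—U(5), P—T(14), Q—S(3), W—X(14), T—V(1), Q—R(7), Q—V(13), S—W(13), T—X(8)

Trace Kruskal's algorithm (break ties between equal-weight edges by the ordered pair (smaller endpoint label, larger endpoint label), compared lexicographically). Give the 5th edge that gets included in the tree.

Kruskal's algorithm — process edges by increasing weight (ties by edge label):
S—V (1): add — endpoints in different components.
T—V (1): add — endpoints in different components.
Q—S (3): add — endpoints in different components.
R—U (5): add — endpoints in different components.
P—R (7): add — endpoints in different components.
Q—R (7): add — endpoints in different components.
T—X (8): add — endpoints in different components.
Q—V (13): skip — V and Q already connected.
R—W (13): add — endpoints in different components.
The 5th edge added is P—R.

P-R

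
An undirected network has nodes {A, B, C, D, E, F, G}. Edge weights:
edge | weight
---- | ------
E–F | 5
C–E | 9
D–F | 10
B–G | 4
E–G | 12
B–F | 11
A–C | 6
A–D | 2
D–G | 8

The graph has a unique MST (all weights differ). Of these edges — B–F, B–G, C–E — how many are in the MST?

2

Kruskal: consider edges lightest-first.
A–D (2): add. Components now {A,D} {B} {C} {E} {F} {G}
B–G (4): add. Components now {A,D} {B,G} {C} {E} {F}
E–F (5): add. Components now {A,D} {B,G} {C} {E,F}
A–C (6): add. Components now {A,C,D} {B,G} {E,F}
D–G (8): add. Components now {A,B,C,D,G} {E,F}
C–E (9): add. Components now {A,B,C,D,E,F,G}
MST edge set: {A–D, B–G, E–F, A–C, D–G, C–E}.
Of the listed edges, {B–G, C–E} are in the MST → 2.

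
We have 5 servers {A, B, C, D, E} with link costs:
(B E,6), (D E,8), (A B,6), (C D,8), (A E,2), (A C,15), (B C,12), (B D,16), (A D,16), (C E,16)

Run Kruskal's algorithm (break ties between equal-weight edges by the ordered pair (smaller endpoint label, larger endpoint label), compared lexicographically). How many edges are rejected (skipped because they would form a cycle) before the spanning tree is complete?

Kruskal's algorithm — process edges by increasing weight (ties by edge label):
A E (2): add — endpoints in different components.
A B (6): add — endpoints in different components.
B E (6): skip — B and E already connected.
C D (8): add — endpoints in different components.
D E (8): add — endpoints in different components.
Edges rejected before the tree was complete: 1.

1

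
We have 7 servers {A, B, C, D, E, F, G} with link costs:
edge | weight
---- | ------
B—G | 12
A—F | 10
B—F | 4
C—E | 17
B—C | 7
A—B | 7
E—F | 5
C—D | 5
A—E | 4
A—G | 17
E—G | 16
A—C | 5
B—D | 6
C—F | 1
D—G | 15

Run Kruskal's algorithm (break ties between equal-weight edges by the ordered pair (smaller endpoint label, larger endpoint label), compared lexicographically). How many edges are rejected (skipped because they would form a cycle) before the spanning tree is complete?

Kruskal: consider edges lightest-first.
C—F (1): add. Components now {A} {B} {C,F} {D} {E} {G}
A—E (4): add. Components now {A,E} {B} {C,F} {D} {G}
B—F (4): add. Components now {A,E} {B,C,F} {D} {G}
A—C (5): add. Components now {A,B,C,E,F} {D} {G}
C—D (5): add. Components now {A,B,C,D,E,F} {G}
E—F (5): skip — E and F already connected.
B—D (6): skip — B and D already connected.
A—B (7): skip — A and B already connected.
B—C (7): skip — B and C already connected.
A—F (10): skip — A and F already connected.
B—G (12): add. Components now {A,B,C,D,E,F,G}
Edges rejected before the tree was complete: 5.

5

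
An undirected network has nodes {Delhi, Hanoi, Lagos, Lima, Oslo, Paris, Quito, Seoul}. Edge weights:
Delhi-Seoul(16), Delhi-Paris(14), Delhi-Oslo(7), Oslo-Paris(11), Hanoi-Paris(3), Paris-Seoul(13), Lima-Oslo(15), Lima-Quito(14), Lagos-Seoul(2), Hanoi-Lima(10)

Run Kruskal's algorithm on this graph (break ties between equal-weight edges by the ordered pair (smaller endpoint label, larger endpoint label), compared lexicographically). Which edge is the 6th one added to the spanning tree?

Kruskal's algorithm — process edges by increasing weight (ties by edge label):
Lagos-Seoul (2): add — endpoints in different components.
Hanoi-Paris (3): add — endpoints in different components.
Delhi-Oslo (7): add — endpoints in different components.
Hanoi-Lima (10): add — endpoints in different components.
Oslo-Paris (11): add — endpoints in different components.
Paris-Seoul (13): add — endpoints in different components.
Delhi-Paris (14): skip — Paris and Delhi already connected.
Lima-Quito (14): add — endpoints in different components.
The 6th edge added is Paris-Seoul.

Paris-Seoul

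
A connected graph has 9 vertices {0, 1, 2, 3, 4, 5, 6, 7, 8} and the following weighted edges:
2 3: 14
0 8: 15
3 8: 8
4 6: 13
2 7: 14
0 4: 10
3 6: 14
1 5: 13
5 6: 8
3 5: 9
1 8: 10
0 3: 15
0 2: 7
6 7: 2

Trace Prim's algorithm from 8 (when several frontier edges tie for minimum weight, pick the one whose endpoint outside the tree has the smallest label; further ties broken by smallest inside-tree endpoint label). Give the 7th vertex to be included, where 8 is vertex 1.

4

Prim's algorithm from 8:
Step 1: frontier [3 8 8, 1 8 10, 0 8 15] → take 3 8 (8); add 3.
Step 2: frontier [3 5 9, 2 3 14, 3 6 14, 0 3 15, 1 8 10, 0 8 15] → take 3 5 (9); add 5.
Step 3: frontier [2 3 14, 3 6 14, 0 3 15, 5 6 8, 1 5 13, 1 8 10, 0 8 15] → take 5 6 (8); add 6.
Step 4: frontier [2 3 14, 0 3 15, 1 5 13, 6 7 2, 4 6 13, 1 8 10, 0 8 15] → take 6 7 (2); add 7.
Step 5: frontier [2 3 14, 0 3 15, 1 5 13, 4 6 13, 2 7 14, 1 8 10, 0 8 15] → take 1 8 (10); add 1.
Step 6: frontier [2 3 14, 0 3 15, 4 6 13, 2 7 14, 0 8 15] → take 4 6 (13); add 4.
Step 7: frontier [2 3 14, 0 3 15, 0 4 10, 2 7 14, 0 8 15] → take 0 4 (10); add 0.
Step 8: frontier [0 2 7, 2 3 14, 2 7 14] → take 0 2 (7); add 2.
Vertex order: 8, 3, 5, 6, 7, 1, 4, 0, 2. The 7th vertex is 4.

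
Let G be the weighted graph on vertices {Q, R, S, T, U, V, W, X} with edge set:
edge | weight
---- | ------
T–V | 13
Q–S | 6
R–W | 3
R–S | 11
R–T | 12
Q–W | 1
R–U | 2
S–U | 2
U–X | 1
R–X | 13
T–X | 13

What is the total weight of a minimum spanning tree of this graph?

34

Sort edges by weight, then run Kruskal:
Q–W (1): add — endpoints in different components.
U–X (1): add — endpoints in different components.
R–U (2): add — endpoints in different components.
S–U (2): add — endpoints in different components.
R–W (3): add — endpoints in different components.
Q–S (6): skip — Q and S already connected.
R–S (11): skip — R and S already connected.
R–T (12): add — endpoints in different components.
R–X (13): skip — R and X already connected.
T–V (13): add — endpoints in different components.
MST edges: Q–W, U–X, R–U, S–U, R–W, R–T, T–V; total weight 1+1+2+2+3+12+13 = 34.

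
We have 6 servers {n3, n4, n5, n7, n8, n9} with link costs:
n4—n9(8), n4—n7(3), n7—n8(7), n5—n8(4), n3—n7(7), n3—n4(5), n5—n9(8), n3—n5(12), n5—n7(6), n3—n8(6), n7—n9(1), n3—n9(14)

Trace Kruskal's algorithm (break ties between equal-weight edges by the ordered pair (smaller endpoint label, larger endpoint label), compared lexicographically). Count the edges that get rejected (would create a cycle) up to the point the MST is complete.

0

Kruskal: consider edges lightest-first.
n7—n9 (1): add. Components now {n5} {n4} {n7,n9} {n3} {n8}
n4—n7 (3): add. Components now {n5} {n4,n7,n9} {n3} {n8}
n5—n8 (4): add. Components now {n5,n8} {n4,n7,n9} {n3}
n3—n4 (5): add. Components now {n5,n8} {n3,n4,n7,n9}
n3—n8 (6): add. Components now {n3,n4,n5,n7,n8,n9}
Edges rejected before the tree was complete: 0.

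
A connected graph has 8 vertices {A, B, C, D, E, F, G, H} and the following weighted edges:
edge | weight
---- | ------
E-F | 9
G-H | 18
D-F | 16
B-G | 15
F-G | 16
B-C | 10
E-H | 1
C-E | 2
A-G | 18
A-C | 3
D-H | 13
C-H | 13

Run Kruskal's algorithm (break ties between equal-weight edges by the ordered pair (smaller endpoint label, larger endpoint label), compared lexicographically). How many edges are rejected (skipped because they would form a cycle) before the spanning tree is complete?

1

Sort edges by weight, then run Kruskal:
E-H (1): add — endpoints in different components.
C-E (2): add — endpoints in different components.
A-C (3): add — endpoints in different components.
E-F (9): add — endpoints in different components.
B-C (10): add — endpoints in different components.
C-H (13): skip — C and H already connected.
D-H (13): add — endpoints in different components.
B-G (15): add — endpoints in different components.
Edges rejected before the tree was complete: 1.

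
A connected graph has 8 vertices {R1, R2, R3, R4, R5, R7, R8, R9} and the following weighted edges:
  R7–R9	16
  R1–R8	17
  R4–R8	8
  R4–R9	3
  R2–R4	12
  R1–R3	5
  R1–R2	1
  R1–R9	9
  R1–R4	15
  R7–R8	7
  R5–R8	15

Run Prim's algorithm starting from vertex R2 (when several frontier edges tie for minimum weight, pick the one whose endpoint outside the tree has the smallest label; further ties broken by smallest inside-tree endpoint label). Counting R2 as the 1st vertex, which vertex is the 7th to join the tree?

R7

Prim, starting at R2.
Step 1: cheapest edge leaving the tree is R1–R2 (1); add R1.
Step 2: cheapest edge leaving the tree is R1–R3 (5); add R3.
Step 3: cheapest edge leaving the tree is R1–R9 (9); add R9.
Step 4: cheapest edge leaving the tree is R4–R9 (3); add R4.
Step 5: cheapest edge leaving the tree is R4–R8 (8); add R8.
Step 6: cheapest edge leaving the tree is R7–R8 (7); add R7.
Step 7: cheapest edge leaving the tree is R5–R8 (15); add R5.
Vertex order: R2, R1, R3, R9, R4, R8, R7, R5. The 7th vertex is R7.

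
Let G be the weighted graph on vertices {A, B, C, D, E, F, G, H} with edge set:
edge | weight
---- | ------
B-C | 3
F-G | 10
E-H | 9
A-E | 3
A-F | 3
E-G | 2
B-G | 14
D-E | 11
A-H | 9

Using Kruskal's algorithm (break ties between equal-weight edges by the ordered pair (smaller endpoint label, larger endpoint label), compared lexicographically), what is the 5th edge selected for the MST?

Kruskal's algorithm — process edges by increasing weight (ties by edge label):
E-G (2): add — endpoints in different components.
A-E (3): add — endpoints in different components.
A-F (3): add — endpoints in different components.
B-C (3): add — endpoints in different components.
A-H (9): add — endpoints in different components.
E-H (9): skip — E and H already connected.
F-G (10): skip — F and G already connected.
D-E (11): add — endpoints in different components.
B-G (14): add — endpoints in different components.
The 5th edge added is A-H.

A-H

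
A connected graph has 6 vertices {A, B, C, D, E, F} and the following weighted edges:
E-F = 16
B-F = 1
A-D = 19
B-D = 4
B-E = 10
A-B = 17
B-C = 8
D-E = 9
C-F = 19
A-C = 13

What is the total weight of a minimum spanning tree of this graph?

35

Kruskal: consider edges lightest-first.
B-F (1): add. Components now {A} {B,F} {C} {D} {E}
B-D (4): add. Components now {A} {B,D,F} {C} {E}
B-C (8): add. Components now {A} {B,C,D,F} {E}
D-E (9): add. Components now {A} {B,C,D,E,F}
B-E (10): skip — B and E already connected.
A-C (13): add. Components now {A,B,C,D,E,F}
MST edges: B-F, B-D, B-C, D-E, A-C; total weight 1+4+8+9+13 = 35.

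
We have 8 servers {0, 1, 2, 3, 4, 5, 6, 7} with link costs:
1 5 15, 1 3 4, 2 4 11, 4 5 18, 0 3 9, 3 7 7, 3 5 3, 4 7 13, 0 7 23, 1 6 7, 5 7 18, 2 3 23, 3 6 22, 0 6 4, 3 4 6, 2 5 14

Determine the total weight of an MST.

Kruskal's algorithm — process edges by increasing weight (ties by edge label):
3 5 (3): add — endpoints in different components.
0 6 (4): add — endpoints in different components.
1 3 (4): add — endpoints in different components.
3 4 (6): add — endpoints in different components.
1 6 (7): add — endpoints in different components.
3 7 (7): add — endpoints in different components.
0 3 (9): skip — 0 and 3 already connected.
2 4 (11): add — endpoints in different components.
MST edges: 3 5, 0 6, 1 3, 3 4, 1 6, 3 7, 2 4; total weight 3+4+4+6+7+7+11 = 42.

42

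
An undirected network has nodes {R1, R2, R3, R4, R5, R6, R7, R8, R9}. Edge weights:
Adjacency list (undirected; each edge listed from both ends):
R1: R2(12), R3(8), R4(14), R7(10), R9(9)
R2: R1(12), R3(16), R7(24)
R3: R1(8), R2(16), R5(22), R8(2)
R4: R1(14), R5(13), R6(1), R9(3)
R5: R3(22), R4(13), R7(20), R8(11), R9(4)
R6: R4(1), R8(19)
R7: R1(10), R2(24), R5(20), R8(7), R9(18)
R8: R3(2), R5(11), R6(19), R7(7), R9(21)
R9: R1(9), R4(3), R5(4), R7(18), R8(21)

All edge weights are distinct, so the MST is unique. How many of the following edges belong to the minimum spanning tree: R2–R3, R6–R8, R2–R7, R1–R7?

Sort edges by weight, then run Kruskal:
R4–R6 (1): add — endpoints in different components.
R3–R8 (2): add — endpoints in different components.
R4–R9 (3): add — endpoints in different components.
R5–R9 (4): add — endpoints in different components.
R7–R8 (7): add — endpoints in different components.
R1–R3 (8): add — endpoints in different components.
R1–R9 (9): add — endpoints in different components.
R1–R7 (10): skip — R1 and R7 already connected.
R5–R8 (11): skip — R8 and R5 already connected.
R1–R2 (12): add — endpoints in different components.
MST edge set: {R4–R6, R3–R8, R4–R9, R5–R9, R7–R8, R1–R3, R1–R9, R1–R2}.
Of the listed edges, {} are in the MST → 0.

0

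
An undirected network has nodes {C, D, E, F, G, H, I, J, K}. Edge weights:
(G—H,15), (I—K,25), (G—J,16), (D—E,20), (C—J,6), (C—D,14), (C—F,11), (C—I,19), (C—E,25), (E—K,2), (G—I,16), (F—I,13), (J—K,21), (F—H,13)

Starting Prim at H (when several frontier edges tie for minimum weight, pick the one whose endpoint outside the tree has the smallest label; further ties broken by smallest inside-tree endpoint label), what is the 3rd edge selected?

Prim's algorithm from H:
Step 1: cheapest edge leaving the tree is F—H (13); add F.
Step 2: cheapest edge leaving the tree is C—F (11); add C.
Step 3: cheapest edge leaving the tree is C—J (6); add J.
Step 4: cheapest edge leaving the tree is F—I (13); add I.
Step 5: cheapest edge leaving the tree is C—D (14); add D.
Step 6: cheapest edge leaving the tree is G—H (15); add G.
Step 7: cheapest edge leaving the tree is D—E (20); add E.
Step 8: cheapest edge leaving the tree is E—K (2); add K.
The 3rd edge added is C—J.

C-J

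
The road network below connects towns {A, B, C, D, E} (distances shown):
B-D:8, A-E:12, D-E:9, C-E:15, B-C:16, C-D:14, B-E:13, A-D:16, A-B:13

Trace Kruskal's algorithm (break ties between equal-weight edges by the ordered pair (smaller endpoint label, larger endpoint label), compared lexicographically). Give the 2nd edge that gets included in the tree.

Kruskal's algorithm — process edges by increasing weight (ties by edge label):
B-D (8): add. Components now {A} {B,D} {C} {E}
D-E (9): add. Components now {A} {B,D,E} {C}
A-E (12): add. Components now {A,B,D,E} {C}
A-B (13): skip — A and B already connected.
B-E (13): skip — B and E already connected.
C-D (14): add. Components now {A,B,C,D,E}
The 2nd edge added is D-E.

D-E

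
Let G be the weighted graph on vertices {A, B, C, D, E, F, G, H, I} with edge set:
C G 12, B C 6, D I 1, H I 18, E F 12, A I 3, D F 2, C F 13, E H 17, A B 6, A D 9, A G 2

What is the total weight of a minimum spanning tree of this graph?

Kruskal's algorithm — process edges by increasing weight (ties by edge label):
D I (1): add — endpoints in different components.
A G (2): add — endpoints in different components.
D F (2): add — endpoints in different components.
A I (3): add — endpoints in different components.
A B (6): add — endpoints in different components.
B C (6): add — endpoints in different components.
A D (9): skip — A and D already connected.
C G (12): skip — C and G already connected.
E F (12): add — endpoints in different components.
C F (13): skip — C and F already connected.
E H (17): add — endpoints in different components.
MST edges: D I, A G, D F, A I, A B, B C, E F, E H; total weight 1+2+2+3+6+6+12+17 = 49.

49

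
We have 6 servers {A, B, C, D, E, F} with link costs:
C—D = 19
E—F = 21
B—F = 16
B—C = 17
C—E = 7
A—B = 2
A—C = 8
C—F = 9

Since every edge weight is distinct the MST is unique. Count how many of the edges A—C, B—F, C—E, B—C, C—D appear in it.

Kruskal: consider edges lightest-first.
A—B (2): add. Components now {A,B} {C} {D} {E} {F}
C—E (7): add. Components now {A,B} {C,E} {D} {F}
A—C (8): add. Components now {A,B,C,E} {D} {F}
C—F (9): add. Components now {A,B,C,E,F} {D}
B—F (16): skip — B and F already connected.
B—C (17): skip — B and C already connected.
C—D (19): add. Components now {A,B,C,D,E,F}
MST edge set: {A—B, C—E, A—C, C—F, C—D}.
Of the listed edges, {A—C, C—E, C—D} are in the MST → 3.

3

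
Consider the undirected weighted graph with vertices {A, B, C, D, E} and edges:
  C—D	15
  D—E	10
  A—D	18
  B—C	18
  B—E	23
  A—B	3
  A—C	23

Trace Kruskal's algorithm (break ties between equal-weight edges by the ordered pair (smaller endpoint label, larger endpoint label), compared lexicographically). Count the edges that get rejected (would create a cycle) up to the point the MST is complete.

0

Sort edges by weight, then run Kruskal:
A—B (3): add — endpoints in different components.
D—E (10): add — endpoints in different components.
C—D (15): add — endpoints in different components.
A—D (18): add — endpoints in different components.
Edges rejected before the tree was complete: 0.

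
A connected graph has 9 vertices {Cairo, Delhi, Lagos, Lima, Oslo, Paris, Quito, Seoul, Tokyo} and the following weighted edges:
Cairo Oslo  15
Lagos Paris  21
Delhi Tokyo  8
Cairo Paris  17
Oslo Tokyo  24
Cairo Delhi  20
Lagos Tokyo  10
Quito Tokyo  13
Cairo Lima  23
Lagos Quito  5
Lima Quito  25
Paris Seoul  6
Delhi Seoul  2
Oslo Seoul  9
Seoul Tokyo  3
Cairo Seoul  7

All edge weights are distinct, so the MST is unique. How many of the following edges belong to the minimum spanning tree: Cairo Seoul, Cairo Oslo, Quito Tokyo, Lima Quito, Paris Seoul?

Sort edges by weight, then run Kruskal:
Delhi Seoul (2): add — endpoints in different components.
Seoul Tokyo (3): add — endpoints in different components.
Lagos Quito (5): add — endpoints in different components.
Paris Seoul (6): add — endpoints in different components.
Cairo Seoul (7): add — endpoints in different components.
Delhi Tokyo (8): skip — Delhi and Tokyo already connected.
Oslo Seoul (9): add — endpoints in different components.
Lagos Tokyo (10): add — endpoints in different components.
Quito Tokyo (13): skip — Tokyo and Quito already connected.
Cairo Oslo (15): skip — Oslo and Cairo already connected.
Cairo Paris (17): skip — Cairo and Paris already connected.
Cairo Delhi (20): skip — Delhi and Cairo already connected.
Lagos Paris (21): skip — Lagos and Paris already connected.
Cairo Lima (23): add — endpoints in different components.
MST edge set: {Delhi Seoul, Seoul Tokyo, Lagos Quito, Paris Seoul, Cairo Seoul, Oslo Seoul, Lagos Tokyo, Cairo Lima}.
Of the listed edges, {Cairo Seoul, Paris Seoul} are in the MST → 2.

2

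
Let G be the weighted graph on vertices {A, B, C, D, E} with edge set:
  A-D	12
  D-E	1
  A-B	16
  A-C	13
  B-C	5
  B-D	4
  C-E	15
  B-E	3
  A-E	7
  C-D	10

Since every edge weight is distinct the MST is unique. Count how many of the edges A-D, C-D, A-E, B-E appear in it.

Kruskal's algorithm — process edges by increasing weight (ties by edge label):
D-E (1): add. Components now {A} {B} {C} {D,E}
B-E (3): add. Components now {A} {B,D,E} {C}
B-D (4): skip — B and D already connected.
B-C (5): add. Components now {A} {B,C,D,E}
A-E (7): add. Components now {A,B,C,D,E}
MST edge set: {D-E, B-E, B-C, A-E}.
Of the listed edges, {A-E, B-E} are in the MST → 2.

2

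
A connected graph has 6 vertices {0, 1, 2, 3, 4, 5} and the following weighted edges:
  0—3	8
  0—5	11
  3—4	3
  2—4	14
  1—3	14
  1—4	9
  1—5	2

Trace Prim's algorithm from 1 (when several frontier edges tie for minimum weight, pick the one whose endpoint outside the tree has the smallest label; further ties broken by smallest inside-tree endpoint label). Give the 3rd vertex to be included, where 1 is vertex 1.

4

Prim's algorithm from 1:
Step 1: cheapest edge leaving the tree is 1—5 (2); add 5.
Step 2: cheapest edge leaving the tree is 1—4 (9); add 4.
Step 3: cheapest edge leaving the tree is 3—4 (3); add 3.
Step 4: cheapest edge leaving the tree is 0—3 (8); add 0.
Step 5: cheapest edge leaving the tree is 2—4 (14); add 2.
Vertex order: 1, 5, 4, 3, 0, 2. The 3rd vertex is 4.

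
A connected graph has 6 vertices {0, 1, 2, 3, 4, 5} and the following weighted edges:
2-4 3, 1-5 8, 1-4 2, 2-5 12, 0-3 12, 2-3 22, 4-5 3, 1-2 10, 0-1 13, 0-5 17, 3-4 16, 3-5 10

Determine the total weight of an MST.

Prim, starting at 3.
Step 1: cheapest edge leaving the tree is 3-5 (10); add 5.
Step 2: cheapest edge leaving the tree is 4-5 (3); add 4.
Step 3: cheapest edge leaving the tree is 1-4 (2); add 1.
Step 4: cheapest edge leaving the tree is 2-4 (3); add 2.
Step 5: cheapest edge leaving the tree is 0-3 (12); add 0.
MST edges: 3-5, 4-5, 1-4, 2-4, 0-3; total weight 10+3+2+3+12 = 30.

30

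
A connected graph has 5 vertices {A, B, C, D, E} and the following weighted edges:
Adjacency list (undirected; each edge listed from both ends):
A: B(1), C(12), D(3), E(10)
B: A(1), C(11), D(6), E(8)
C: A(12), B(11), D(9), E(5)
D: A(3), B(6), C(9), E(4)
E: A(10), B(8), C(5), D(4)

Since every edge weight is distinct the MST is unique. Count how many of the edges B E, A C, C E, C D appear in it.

1

Kruskal's algorithm — process edges by increasing weight (ties by edge label):
A B (1): add. Components now {A,B} {C} {D} {E}
A D (3): add. Components now {A,B,D} {C} {E}
D E (4): add. Components now {A,B,D,E} {C}
C E (5): add. Components now {A,B,C,D,E}
MST edge set: {A B, A D, D E, C E}.
Of the listed edges, {C E} are in the MST → 1.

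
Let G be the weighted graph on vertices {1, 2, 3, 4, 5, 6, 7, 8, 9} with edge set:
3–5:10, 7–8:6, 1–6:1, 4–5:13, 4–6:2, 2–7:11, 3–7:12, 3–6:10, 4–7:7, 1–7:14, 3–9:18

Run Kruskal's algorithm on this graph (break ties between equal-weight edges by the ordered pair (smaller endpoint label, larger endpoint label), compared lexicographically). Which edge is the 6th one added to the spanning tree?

3-6

Kruskal: consider edges lightest-first.
1–6 (1): add — endpoints in different components.
4–6 (2): add — endpoints in different components.
7–8 (6): add — endpoints in different components.
4–7 (7): add — endpoints in different components.
3–5 (10): add — endpoints in different components.
3–6 (10): add — endpoints in different components.
2–7 (11): add — endpoints in different components.
3–7 (12): skip — 3 and 7 already connected.
4–5 (13): skip — 4 and 5 already connected.
1–7 (14): skip — 1 and 7 already connected.
3–9 (18): add — endpoints in different components.
The 6th edge added is 3–6.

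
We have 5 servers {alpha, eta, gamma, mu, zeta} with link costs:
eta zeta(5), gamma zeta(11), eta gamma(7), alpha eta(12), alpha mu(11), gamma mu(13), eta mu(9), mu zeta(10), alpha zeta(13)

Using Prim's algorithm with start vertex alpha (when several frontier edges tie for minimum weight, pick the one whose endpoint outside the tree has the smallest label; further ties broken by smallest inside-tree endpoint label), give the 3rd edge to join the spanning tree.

Prim, starting at alpha.
Step 1: frontier [alpha mu 11, alpha eta 12, alpha zeta 13] → take alpha mu (11); add mu.
Step 2: frontier [alpha eta 12, alpha zeta 13, eta mu 9, mu zeta 10, gamma mu 13] → take eta mu (9); add eta.
Step 3: frontier [alpha zeta 13, eta zeta 5, eta gamma 7, mu zeta 10, gamma mu 13] → take eta zeta (5); add zeta.
Step 4: frontier [eta gamma 7, gamma mu 13, gamma zeta 11] → take eta gamma (7); add gamma.
The 3rd edge added is eta zeta.

eta-zeta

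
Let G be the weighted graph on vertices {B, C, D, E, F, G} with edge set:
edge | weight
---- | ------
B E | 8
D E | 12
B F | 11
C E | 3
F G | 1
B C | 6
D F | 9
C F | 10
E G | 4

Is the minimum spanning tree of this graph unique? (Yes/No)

Sort edges by weight, then run Kruskal:
F G (1): add — endpoints in different components.
C E (3): add — endpoints in different components.
E G (4): add — endpoints in different components.
B C (6): add — endpoints in different components.
B E (8): skip — B and E already connected.
D F (9): add — endpoints in different components.
Every non-tree edge has weight strictly greater than the heaviest edge on the tree path between its endpoints, so the MST is unique.

Yes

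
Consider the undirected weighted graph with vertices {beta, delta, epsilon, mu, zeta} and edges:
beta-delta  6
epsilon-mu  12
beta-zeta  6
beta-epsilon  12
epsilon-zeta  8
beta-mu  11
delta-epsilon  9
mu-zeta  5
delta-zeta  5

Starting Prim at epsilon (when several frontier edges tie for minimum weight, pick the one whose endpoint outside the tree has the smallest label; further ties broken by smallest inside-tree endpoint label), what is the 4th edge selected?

beta-delta

Prim's algorithm from epsilon:
Step 1: cheapest edge leaving the tree is epsilon-zeta (8); add zeta.
Step 2: cheapest edge leaving the tree is delta-zeta (5); add delta.
Step 3: cheapest edge leaving the tree is mu-zeta (5); add mu.
Step 4: cheapest edge leaving the tree is beta-delta (6); add beta.
The 4th edge added is beta-delta.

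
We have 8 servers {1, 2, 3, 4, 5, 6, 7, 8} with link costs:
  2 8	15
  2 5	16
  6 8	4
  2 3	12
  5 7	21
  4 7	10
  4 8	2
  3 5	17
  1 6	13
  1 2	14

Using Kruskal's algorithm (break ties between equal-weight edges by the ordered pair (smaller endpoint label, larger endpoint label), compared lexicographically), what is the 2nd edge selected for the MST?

Sort edges by weight, then run Kruskal:
4 8 (2): add — endpoints in different components.
6 8 (4): add — endpoints in different components.
4 7 (10): add — endpoints in different components.
2 3 (12): add — endpoints in different components.
1 6 (13): add — endpoints in different components.
1 2 (14): add — endpoints in different components.
2 8 (15): skip — 2 and 8 already connected.
2 5 (16): add — endpoints in different components.
The 2nd edge added is 6 8.

6-8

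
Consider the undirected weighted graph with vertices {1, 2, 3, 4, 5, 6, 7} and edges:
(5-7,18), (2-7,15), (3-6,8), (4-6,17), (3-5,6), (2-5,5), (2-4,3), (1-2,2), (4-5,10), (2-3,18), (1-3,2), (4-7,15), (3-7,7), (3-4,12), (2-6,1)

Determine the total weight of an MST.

20

Sort edges by weight, then run Kruskal:
2-6 (1): add. Components now {1} {2,6} {3} {4} {5} {7}
1-2 (2): add. Components now {1,2,6} {3} {4} {5} {7}
1-3 (2): add. Components now {1,2,3,6} {4} {5} {7}
2-4 (3): add. Components now {1,2,3,4,6} {5} {7}
2-5 (5): add. Components now {1,2,3,4,5,6} {7}
3-5 (6): skip — 3 and 5 already connected.
3-7 (7): add. Components now {1,2,3,4,5,6,7}
MST edges: 2-6, 1-2, 1-3, 2-4, 2-5, 3-7; total weight 1+2+2+3+5+7 = 20.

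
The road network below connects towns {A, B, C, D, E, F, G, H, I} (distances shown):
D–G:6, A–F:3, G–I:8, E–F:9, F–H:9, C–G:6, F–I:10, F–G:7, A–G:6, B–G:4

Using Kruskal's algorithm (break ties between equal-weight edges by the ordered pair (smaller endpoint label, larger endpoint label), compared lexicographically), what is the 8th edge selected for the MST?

F-H

Kruskal: consider edges lightest-first.
A–F (3): add — endpoints in different components.
B–G (4): add — endpoints in different components.
A–G (6): add — endpoints in different components.
C–G (6): add — endpoints in different components.
D–G (6): add — endpoints in different components.
F–G (7): skip — F and G already connected.
G–I (8): add — endpoints in different components.
E–F (9): add — endpoints in different components.
F–H (9): add — endpoints in different components.
The 8th edge added is F–H.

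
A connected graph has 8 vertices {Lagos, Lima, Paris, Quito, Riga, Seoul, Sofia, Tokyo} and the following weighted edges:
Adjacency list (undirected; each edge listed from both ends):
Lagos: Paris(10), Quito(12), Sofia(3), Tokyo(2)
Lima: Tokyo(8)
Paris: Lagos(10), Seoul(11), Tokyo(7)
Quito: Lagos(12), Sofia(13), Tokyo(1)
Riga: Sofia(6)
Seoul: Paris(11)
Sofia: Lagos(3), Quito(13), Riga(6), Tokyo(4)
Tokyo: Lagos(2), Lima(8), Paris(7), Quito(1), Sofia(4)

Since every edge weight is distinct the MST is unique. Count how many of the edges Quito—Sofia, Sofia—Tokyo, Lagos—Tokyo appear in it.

1

Sort edges by weight, then run Kruskal:
Quito—Tokyo (1): add — endpoints in different components.
Lagos—Tokyo (2): add — endpoints in different components.
Lagos—Sofia (3): add — endpoints in different components.
Sofia—Tokyo (4): skip — Sofia and Tokyo already connected.
Riga—Sofia (6): add — endpoints in different components.
Paris—Tokyo (7): add — endpoints in different components.
Lima—Tokyo (8): add — endpoints in different components.
Lagos—Paris (10): skip — Paris and Lagos already connected.
Paris—Seoul (11): add — endpoints in different components.
MST edge set: {Quito—Tokyo, Lagos—Tokyo, Lagos—Sofia, Riga—Sofia, Paris—Tokyo, Lima—Tokyo, Paris—Seoul}.
Of the listed edges, {Lagos—Tokyo} are in the MST → 1.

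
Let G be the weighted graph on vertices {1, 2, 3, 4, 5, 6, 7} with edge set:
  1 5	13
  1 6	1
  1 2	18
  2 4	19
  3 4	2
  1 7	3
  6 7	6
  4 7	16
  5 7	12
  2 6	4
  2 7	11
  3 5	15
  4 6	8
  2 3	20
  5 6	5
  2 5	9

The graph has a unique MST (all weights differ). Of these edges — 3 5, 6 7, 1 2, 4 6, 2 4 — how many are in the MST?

Sort edges by weight, then run Kruskal:
1 6 (1): add — endpoints in different components.
3 4 (2): add — endpoints in different components.
1 7 (3): add — endpoints in different components.
2 6 (4): add — endpoints in different components.
5 6 (5): add — endpoints in different components.
6 7 (6): skip — 6 and 7 already connected.
4 6 (8): add — endpoints in different components.
MST edge set: {1 6, 3 4, 1 7, 2 6, 5 6, 4 6}.
Of the listed edges, {4 6} are in the MST → 1.

1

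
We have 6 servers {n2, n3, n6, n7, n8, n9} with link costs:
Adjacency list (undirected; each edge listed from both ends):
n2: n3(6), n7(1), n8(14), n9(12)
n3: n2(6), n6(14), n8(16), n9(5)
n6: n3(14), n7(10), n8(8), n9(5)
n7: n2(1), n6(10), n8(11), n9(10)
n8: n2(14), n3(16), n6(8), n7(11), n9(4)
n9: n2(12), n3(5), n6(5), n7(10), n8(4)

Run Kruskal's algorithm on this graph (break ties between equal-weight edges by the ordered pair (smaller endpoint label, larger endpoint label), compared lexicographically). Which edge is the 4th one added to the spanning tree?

n6-n9

Sort edges by weight, then run Kruskal:
n2-n7 (1): add. Components now {n9} {n2,n7} {n3} {n6} {n8}
n8-n9 (4): add. Components now {n8,n9} {n2,n7} {n3} {n6}
n3-n9 (5): add. Components now {n3,n8,n9} {n2,n7} {n6}
n6-n9 (5): add. Components now {n3,n6,n8,n9} {n2,n7}
n2-n3 (6): add. Components now {n2,n3,n6,n7,n8,n9}
The 4th edge added is n6-n9.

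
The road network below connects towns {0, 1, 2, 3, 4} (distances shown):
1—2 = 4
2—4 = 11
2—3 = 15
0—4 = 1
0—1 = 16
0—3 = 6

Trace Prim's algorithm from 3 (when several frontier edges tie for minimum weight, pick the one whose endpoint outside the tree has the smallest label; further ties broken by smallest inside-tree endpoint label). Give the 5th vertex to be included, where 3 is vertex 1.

Grow the tree from 3 using Prim:
Step 1: cheapest edge leaving the tree is 0—3 (6); add 0.
Step 2: cheapest edge leaving the tree is 0—4 (1); add 4.
Step 3: cheapest edge leaving the tree is 2—4 (11); add 2.
Step 4: cheapest edge leaving the tree is 1—2 (4); add 1.
Vertex order: 3, 0, 4, 2, 1. The 5th vertex is 1.

1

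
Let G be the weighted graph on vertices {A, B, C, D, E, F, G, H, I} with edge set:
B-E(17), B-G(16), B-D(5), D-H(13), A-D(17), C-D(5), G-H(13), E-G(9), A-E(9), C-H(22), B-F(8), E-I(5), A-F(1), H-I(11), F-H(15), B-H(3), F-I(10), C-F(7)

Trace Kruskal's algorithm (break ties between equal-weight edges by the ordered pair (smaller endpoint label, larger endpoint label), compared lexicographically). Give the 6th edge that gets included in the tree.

Kruskal: consider edges lightest-first.
A-F (1): add — endpoints in different components.
B-H (3): add — endpoints in different components.
B-D (5): add — endpoints in different components.
C-D (5): add — endpoints in different components.
E-I (5): add — endpoints in different components.
C-F (7): add — endpoints in different components.
B-F (8): skip — B and F already connected.
A-E (9): add — endpoints in different components.
E-G (9): add — endpoints in different components.
The 6th edge added is C-F.

C-F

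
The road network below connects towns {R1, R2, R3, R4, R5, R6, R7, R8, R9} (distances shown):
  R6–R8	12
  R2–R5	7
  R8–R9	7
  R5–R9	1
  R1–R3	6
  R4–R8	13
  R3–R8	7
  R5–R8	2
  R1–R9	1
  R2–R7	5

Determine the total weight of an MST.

Kruskal: consider edges lightest-first.
R1–R9 (1): add — endpoints in different components.
R5–R9 (1): add — endpoints in different components.
R5–R8 (2): add — endpoints in different components.
R2–R7 (5): add — endpoints in different components.
R1–R3 (6): add — endpoints in different components.
R2–R5 (7): add — endpoints in different components.
R3–R8 (7): skip — R8 and R3 already connected.
R8–R9 (7): skip — R9 and R8 already connected.
R6–R8 (12): add — endpoints in different components.
R4–R8 (13): add — endpoints in different components.
MST edges: R1–R9, R5–R9, R5–R8, R2–R7, R1–R3, R2–R5, R6–R8, R4–R8; total weight 1+1+2+5+6+7+12+13 = 47.

47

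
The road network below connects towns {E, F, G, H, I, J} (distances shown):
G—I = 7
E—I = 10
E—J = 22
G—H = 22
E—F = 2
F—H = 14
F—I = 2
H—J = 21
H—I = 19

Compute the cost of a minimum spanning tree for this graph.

Prim, starting at I.
Step 1: frontier [F—I 2, G—I 7, E—I 10, H—I 19] → take F—I (2); add F.
Step 2: frontier [E—F 2, F—H 14, G—I 7, E—I 10, H—I 19] → take E—F (2); add E.
Step 3: frontier [E—J 22, F—H 14, G—I 7, H—I 19] → take G—I (7); add G.
Step 4: frontier [E—J 22, F—H 14, G—H 22, H—I 19] → take F—H (14); add H.
Step 5: frontier [E—J 22, H—J 21] → take H—J (21); add J.
MST edges: F—I, E—F, G—I, F—H, H—J; total weight 2+2+7+14+21 = 46.

46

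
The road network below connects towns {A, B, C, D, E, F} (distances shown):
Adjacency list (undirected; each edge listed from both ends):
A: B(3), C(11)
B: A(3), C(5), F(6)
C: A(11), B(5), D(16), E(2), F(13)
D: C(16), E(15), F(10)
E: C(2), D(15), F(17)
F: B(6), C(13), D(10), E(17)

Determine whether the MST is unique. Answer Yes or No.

Sort edges by weight, then run Kruskal:
C–E (2): add — endpoints in different components.
A–B (3): add — endpoints in different components.
B–C (5): add — endpoints in different components.
B–F (6): add — endpoints in different components.
D–F (10): add — endpoints in different components.
Every non-tree edge has weight strictly greater than the heaviest edge on the tree path between its endpoints, so the MST is unique.

Yes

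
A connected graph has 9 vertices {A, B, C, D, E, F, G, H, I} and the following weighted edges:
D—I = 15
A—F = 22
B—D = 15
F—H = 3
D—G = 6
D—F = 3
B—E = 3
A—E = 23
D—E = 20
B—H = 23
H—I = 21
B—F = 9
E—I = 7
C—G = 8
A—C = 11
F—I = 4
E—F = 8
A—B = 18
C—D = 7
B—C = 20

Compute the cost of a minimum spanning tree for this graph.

Prim's algorithm from F:
Step 1: cheapest edge leaving the tree is D—F (3); add D.
Step 2: cheapest edge leaving the tree is F—H (3); add H.
Step 3: cheapest edge leaving the tree is F—I (4); add I.
Step 4: cheapest edge leaving the tree is D—G (6); add G.
Step 5: cheapest edge leaving the tree is C—D (7); add C.
Step 6: cheapest edge leaving the tree is E—I (7); add E.
Step 7: cheapest edge leaving the tree is B—E (3); add B.
Step 8: cheapest edge leaving the tree is A—C (11); add A.
MST edges: D—F, F—H, F—I, D—G, C—D, E—I, B—E, A—C; total weight 3+3+4+6+7+7+3+11 = 44.

44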